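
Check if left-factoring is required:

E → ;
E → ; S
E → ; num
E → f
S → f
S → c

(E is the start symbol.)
Left-factoring is needed when two productions for the same non-terminal
share a common prefix on the right-hand side.

Productions for E:
  E → ;
  E → ; S
  E → ; num
  E → f
Productions for S:
  S → f
  S → c

Found common prefix ';' in productions for E

Answer: Yes, E has productions with common prefix ';'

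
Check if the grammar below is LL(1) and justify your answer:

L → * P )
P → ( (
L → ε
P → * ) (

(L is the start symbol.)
Relevant sets:
  FOLLOW(L) = { $ }

For L:
  PREDICT(L → '*' P ')') = { '*' }
  PREDICT(L → ε) = { $ }
For P:
  PREDICT(P → '(' '(') = { '(' }
  PREDICT(P → '*' ')' '(') = { '*' }

All predict sets are disjoint. The grammar IS LL(1).

Answer: Yes, the grammar is LL(1).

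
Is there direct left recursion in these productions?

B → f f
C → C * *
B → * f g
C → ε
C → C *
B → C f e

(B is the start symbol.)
Yes, C is left-recursive

Direct left recursion occurs when N → N α for some non-terminal N (the right-hand side begins with the left-hand side itself).

B → f f: starts with f
C → C * *: LEFT RECURSIVE (starts with C)
B → * f g: starts with '*'
C → ε: starts with ε
C → C *: LEFT RECURSIVE (starts with C)
B → C f e: starts with C

The grammar has direct left recursion on: C.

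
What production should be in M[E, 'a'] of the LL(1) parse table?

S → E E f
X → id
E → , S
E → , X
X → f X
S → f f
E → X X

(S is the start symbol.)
To find M[E, 'a'], we find productions for E where 'a' is in the predict set (PREDICT(N → α) = (FIRST(α) \ {ε}) ∪ (FOLLOW(N) if α ⇒* ε)).

Relevant sets:
  FIRST(X) = { 'f', 'id' }

E → , S: PREDICT = { ',' }
E → , X: PREDICT = { ',' }
E → X X: PREDICT = { 'f', 'id' }

M[E, 'a'] is empty (no production applies)

Answer: Empty (error entry)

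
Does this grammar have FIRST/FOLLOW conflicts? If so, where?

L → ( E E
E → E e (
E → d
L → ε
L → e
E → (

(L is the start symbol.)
No FIRST/FOLLOW conflicts.

Nullable non-terminals: L.

L: nullable alternative(s) L → ε; FOLLOW(L) = { $ }
  L → ( E E: FIRST \ {ε} = { '(' } — disjoint from FOLLOW(L)
  L → ε: FIRST \ {ε} = { } — this is the only nullable alternative, skip
  L → e: FIRST \ {ε} = { 'e' } — disjoint from FOLLOW(L)

E has no nullable alternative, so no FIRST/FOLLOW check is needed there.

No FIRST/FOLLOW conflicts found.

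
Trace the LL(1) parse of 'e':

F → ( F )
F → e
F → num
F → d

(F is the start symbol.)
LL(1) parsing maintains a stack (initially the start symbol over $) and the input. At each step: if the stack top is a terminal, match it against the current input token; if it is a non-terminal N, replace it with the RHS of M[N, lookahead] (the unique production whose predict set contains the lookahead).

Stack is shown with the top on the left.

Stack  Input  Action
--------------------
F $    e $    output F → e
e $    e $    match 'e'
$      $      accept

The string is accepted.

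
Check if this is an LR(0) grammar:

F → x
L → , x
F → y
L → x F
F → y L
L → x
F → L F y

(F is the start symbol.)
No. Shift-reduce conflict between [F → x .] and [F → . x]

A grammar is LR(0) if no state in the canonical LR(0) collection has:
  - both a shift item (dot before a terminal) and a complete item (shift-reduce conflict), or
  - two or more complete items (reduce-reduce conflict; the accept item [F' → F .] counts as a complete item here).

Augment with F' → F and build the canonical LR(0) collection (I0 = CLOSURE({[F' → . F]}), then GOTO on every symbol after a dot until no new states appear). It has 12 states:
  I0: { [F → . L F y], [F → . x], [F → . y L], [F → . y], [F' → . F], [L → . , x], [L → . x F], [L → . x] }  — shift
  I1: { [L → , . x] }  — shift
  I2: { [F' → F .] }  — accept
  I3: { [F → . L F y], [F → . x], [F → . y L], [F → . y], [F → L . F y], [L → . , x], [L → . x F], [L → . x] }  — shift
  I4: { [F → . L F y], [F → . x], [F → . y L], [F → . y], [F → x .], [L → . , x], [L → . x F], [L → . x], [L → x . F], [L → x .] }  — shift, 2 reduces
  I5: { [F → y . L], [F → y .], [L → . , x], [L → . x F], [L → . x] }  — shift, reduce
  I6: { [F → y L .] }  — reduce
  I7: { [F → . L F y], [F → . x], [F → . y L], [F → . y], [L → . , x], [L → . x F], [L → . x], [L → x . F], [L → x .] }  — shift, reduce
  I8: { [L → x F .] }  — reduce
  I9: { [F → L F . y] }  — shift
  I10: { [F → L F y .] }  — reduce
  I11: { [L → , x .] }  — reduce

Conflict in state I4:
  Shift-reduce conflict between [F → x .] and [F → . x]
So the grammar is NOT LR(0).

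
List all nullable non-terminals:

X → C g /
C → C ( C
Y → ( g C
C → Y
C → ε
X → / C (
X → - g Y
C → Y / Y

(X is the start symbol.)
A non-terminal is nullable if it can derive ε (the empty string): either it has an ε-production, or it has a production whose right-hand side consists entirely of nullable non-terminals.

ε-productions: C → ε
So C is immediately nullable.
No further non-terminal can be added: every production for the remaining non-terminals contains a terminal or a non-nullable non-terminal.
Nullable = { 'C' }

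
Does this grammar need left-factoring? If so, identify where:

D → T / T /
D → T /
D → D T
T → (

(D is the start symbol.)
Left-factoring is needed when two productions for the same non-terminal
share a common prefix on the right-hand side.

Productions for D:
  D → T / T /
  D → T /
  D → D T

Found common prefix 'T /' in productions for D

Answer: Yes, D has productions with common prefix 'T /'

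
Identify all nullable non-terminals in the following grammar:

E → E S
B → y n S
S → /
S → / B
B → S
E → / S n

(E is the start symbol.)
None

There are no ε-productions, so no non-terminal can derive ε.
No non-terminals are nullable.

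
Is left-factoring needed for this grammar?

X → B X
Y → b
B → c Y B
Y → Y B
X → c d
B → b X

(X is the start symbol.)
No, left-factoring is not needed

Left-factoring is needed when two productions for the same non-terminal
share a common prefix on the right-hand side.

Productions for X:
  X → B X
  X → c d
Productions for Y:
  Y → b
  Y → Y B
Productions for B:
  B → c Y B
  B → b X

No common prefixes found.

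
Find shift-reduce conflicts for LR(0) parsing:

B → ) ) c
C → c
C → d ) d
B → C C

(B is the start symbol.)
No shift-reduce conflicts

A shift-reduce conflict occurs when an LR(0) state has both:
  - a complete (reduce) item [A → α .] (dot at the end), and
  - a shift item [B → β . c γ] (dot before a terminal).

Augment with B' → B and build the canonical LR(0) collection (I0 = CLOSURE({[B' → . B]}), then GOTO on every symbol after a dot until no new states appear). It has 11 states:
  I0: { [B → . ) ) c], [B → . C C], [B' → . B], [C → . c], [C → . d ) d] }  — shift
  I1: { [B → ) . ) c] }  — shift
  I2: { [B' → B .] }  — accept
  I3: { [B → C . C], [C → . c], [C → . d ) d] }  — shift
  I4: { [C → c .] }  — reduce
  I5: { [C → d . ) d] }  — shift
  I6: { [C → d ) . d] }  — shift
  I7: { [C → d ) d .] }  — reduce
  I8: { [B → C C .] }  — reduce
  I9: { [B → ) ) . c] }  — shift
  I10: { [B → ) ) c .] }  — reduce

No state contains both a complete item and a shift item.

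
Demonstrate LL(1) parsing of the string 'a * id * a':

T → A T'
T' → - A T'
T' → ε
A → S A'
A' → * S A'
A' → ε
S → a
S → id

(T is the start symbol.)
LL(1) parsing maintains a stack (initially the start symbol over $) and the input. At each step: if the stack top is a terminal, match it against the current input token; if it is a non-terminal N, replace it with the RHS of M[N, lookahead] (the unique production whose predict set contains the lookahead).

Stack is shown with the top on the left.

Stack        Input         Action
---------------------------------
T $          a * id * a $  output T → A T'
A T' $       a * id * a $  output A → S A'
S A' T' $    a * id * a $  output S → a
a A' T' $    a * id * a $  match 'a'
A' T' $      * id * a $    output A' → * S A'
* S A' T' $  * id * a $    match '*'
S A' T' $    id * a $      output S → id
id A' T' $   id * a $      match 'id'
A' T' $      * a $         output A' → * S A'
* S A' T' $  * a $         match '*'
S A' T' $    a $           output S → a
a A' T' $    a $           match 'a'
A' T' $      $             output A' → ε
T' $         $             output T' → ε
$            $             accept

The string is accepted.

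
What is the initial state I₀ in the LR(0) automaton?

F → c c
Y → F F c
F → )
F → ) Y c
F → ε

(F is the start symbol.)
{ [F → . ) Y c], [F → . )], [F → . c c], [F → .], [F' → . F] }

First, augment the grammar with F' → F
I₀ = CLOSURE({ [F' → . F] }):
  [F' → . F] has the dot before F: add [F → . c c], [F → . )], [F → . ) Y c], [F → .]
No further items can be added.

I₀ = { [F → . ) Y c], [F → . )], [F → . c c], [F → .], [F' → . F] }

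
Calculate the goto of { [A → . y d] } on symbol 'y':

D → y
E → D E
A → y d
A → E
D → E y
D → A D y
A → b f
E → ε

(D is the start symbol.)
GOTO(I, 'y') = CLOSURE({ [A → αX.β] : [A → α.Xβ] ∈ I, X = 'y' })

Items with dot before 'y', with the dot advanced:
  [A → . y d] → [A → y . d]
Closure adds nothing (no advanced item has the dot before a non-terminal).

GOTO = { [A → y . d] }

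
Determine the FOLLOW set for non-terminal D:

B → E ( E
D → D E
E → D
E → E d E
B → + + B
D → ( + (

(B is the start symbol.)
In D → D E: D is followed by E, add FIRST(E) \ {ε} = { '(' }
In E → D: D is at the end, add FOLLOW(E)

The FOLLOW sets referred to above (computed the same way, to a fixed point):
  FOLLOW(E) = { $, '(', 'd' }

Taking the union: FOLLOW(D) = { $, '(', 'd' }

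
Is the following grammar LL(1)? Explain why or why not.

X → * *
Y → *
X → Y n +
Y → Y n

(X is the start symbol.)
Relevant sets:
  FIRST(Y) = { '*' }

For X:
  PREDICT(X → '*' '*') = { '*' }
  PREDICT(X → Y n '+') = { '*' }
For Y:
  PREDICT(Y → '*') = { '*' }
  PREDICT(Y → Y n) = { '*' }

Conflict found: Predict set conflict for X: { '*' }
The grammar is NOT LL(1).

Answer: No. Predict set conflict for X: { '*' }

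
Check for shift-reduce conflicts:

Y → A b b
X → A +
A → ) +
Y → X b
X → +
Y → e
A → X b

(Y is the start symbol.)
Augment with Y' → Y and build the canonical LR(0) collection (I0 = CLOSURE({[Y' → . Y]}), then GOTO on every symbol after a dot until no new states appear). It has 12 states:
  I0: { [A → . ) +], [A → . X b], [X → . +], [X → . A +], [Y → . A b b], [Y → . X b], [Y → . e], [Y' → . Y] }  — shift
  I1: { [A → ) . +] }  — shift
  I2: { [X → + .] }  — reduce
  I3: { [X → A . +], [Y → A . b b] }  — shift
  I4: { [A → X . b], [Y → X . b] }  — shift
  I5: { [Y' → Y .] }  — accept
  I6: { [Y → e .] }  — reduce
  I7: { [A → X b .], [Y → X b .] }  — 2 reduces
  I8: { [X → A + .] }  — reduce
  I9: { [Y → A b . b] }  — shift
  I10: { [Y → A b b .] }  — reduce
  I11: { [A → ) + .] }  — reduce

No state contains both a complete item and a shift item.

Answer: No shift-reduce conflicts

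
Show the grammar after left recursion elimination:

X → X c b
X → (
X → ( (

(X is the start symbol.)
X → ( X'
X → ( ( X'
X' → c b X'
X' → ε

X is directly left-recursive. The standard transformation for
  A → A α₁ | ... | A α_m | β₁ | ... | β_n
is
  A  → β₁ A' | ... | β_n A'
  A' → α₁ A' | ... | α_m A' | ε

X → ( becomes X → ( X'
X → ( ( becomes X → ( ( X'
X → X c b becomes X' → c b X'
Add X' → ε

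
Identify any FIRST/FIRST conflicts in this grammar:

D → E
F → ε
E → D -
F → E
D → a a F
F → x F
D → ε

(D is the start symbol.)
Yes. D → E / D → a a F on { 'a' }

FIRST sets of the non-terminals at (or reachable through a nullable prefix from) the front of some alternative:
  FIRST(E) = { '-', 'a' }

Productions for D:
  D → E: FIRST = { '-', 'a' }
  D → a a F: FIRST = { 'a' }
  D → ε: FIRST = { ε }
Productions for F:
  F → ε: FIRST = { ε }
  F → E: FIRST = { '-', 'a' }
  F → x F: FIRST = { 'x' }
E has only one production, so no FIRST/FIRST conflict is possible there.

Conflict for D: D → E and D → a a F
  Overlap: { 'a' }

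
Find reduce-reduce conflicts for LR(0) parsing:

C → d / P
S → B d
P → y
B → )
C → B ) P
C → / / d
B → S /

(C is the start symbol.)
No reduce-reduce conflicts

A reduce-reduce conflict occurs when an LR(0) state has two complete items [A → α .] and [B → β .] — both call for a reduction, and with no lookahead the parser cannot choose between them.

Augment with C' → C and build the canonical LR(0) collection (I0 = CLOSURE({[C' → . C]}), then GOTO on every symbol after a dot until no new states appear). It has 16 states:
  I0: { [B → . )], [B → . S /], [C → . / / d], [C → . B ) P], [C → . d / P], [C' → . C], [S → . B d] }  — shift
  I1: { [B → ) .] }  — reduce
  I2: { [C → / . / d] }  — shift
  I3: { [C → B . ) P], [S → B . d] }  — shift
  I4: { [C' → C .] }  — accept
  I5: { [B → S . /] }  — shift
  I6: { [C → d . / P] }  — shift
  I7: { [C → d / . P], [P → . y] }  — shift
  I8: { [C → d / P .] }  — reduce
  I9: { [P → y .] }  — reduce
  I10: { [B → S / .] }  — reduce
  I11: { [C → B ) . P], [P → . y] }  — shift
  I12: { [S → B d .] }  — reduce
  I13: { [C → B ) P .] }  — reduce
  I14: { [C → / / . d] }  — shift
  I15: { [C → / / d .] }  — reduce

No state contains more than one complete item.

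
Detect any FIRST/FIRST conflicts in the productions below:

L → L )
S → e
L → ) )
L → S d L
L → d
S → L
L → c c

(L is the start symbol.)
FIRST sets of the non-terminals at (or reachable through a nullable prefix from) the front of some alternative:
  FIRST(L) = { ')', 'c', 'd', 'e' }
  FIRST(S) = { ')', 'c', 'd', 'e' }

Productions for L:
  L → L ): FIRST = { ')', 'c', 'd', 'e' }
  L → ) ): FIRST = { ')' }
  L → S d L: FIRST = { ')', 'c', 'd', 'e' }
  L → d: FIRST = { 'd' }
  L → c c: FIRST = { 'c' }
Productions for S:
  S → e: FIRST = { 'e' }
  S → L: FIRST = { ')', 'c', 'd', 'e' }

Conflict for L: L → L ) and L → ) )
  Overlap: { ')' }
Conflict for L: L → L ) and L → S d L
  Overlap: { ')', 'c', 'd', 'e' }
Conflict for L: L → L ) and L → d
  Overlap: { 'd' }
Conflict for L: L → L ) and L → c c
  Overlap: { 'c' }
Conflict for L: L → ) ) and L → S d L
  Overlap: { ')' }
Conflict for L: L → S d L and L → d
  Overlap: { 'd' }
Conflict for L: L → S d L and L → c c
  Overlap: { 'c' }
Conflict for S: S → e and S → L
  Overlap: { 'e' }

Answer: Yes. L → L ')' / L → ')' ')' on { ')' }; L → L ')' / L → S d L on { ')', 'c', 'd', 'e' }; L → L ')' / L → d on { 'd' }; L → L ')' / L → c c on { 'c' }; L → ')' ')' / L → S d L on { ')' }; L → S d L / L → d on { 'd' }; L → S d L / L → c c on { 'c' }; S → e / S → L on { 'e' }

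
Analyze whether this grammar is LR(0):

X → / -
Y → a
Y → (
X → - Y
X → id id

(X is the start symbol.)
A grammar is LR(0) if no state in the canonical LR(0) collection has:
  - both a shift item (dot before a terminal) and a complete item (shift-reduce conflict), or
  - two or more complete items (reduce-reduce conflict; the accept item [X' → X .] counts as a complete item here).

Augment with X' → X and build the canonical LR(0) collection (I0 = CLOSURE({[X' → . X]}), then GOTO on every symbol after a dot until no new states appear). It has 10 states:
  I0: { [X → . - Y], [X → . / -], [X → . id id], [X' → . X] }  — shift
  I1: { [X → - . Y], [Y → . (], [Y → . a] }  — shift
  I2: { [X → / . -] }  — shift
  I3: { [X' → X .] }  — accept
  I4: { [X → id . id] }  — shift
  I5: { [X → id id .] }  — reduce
  I6: { [X → / - .] }  — reduce
  I7: { [Y → ( .] }  — reduce
  I8: { [X → - Y .] }  — reduce
  I9: { [Y → a .] }  — reduce

Every state is either a pure shift/goto state or contains exactly one complete item and nothing to shift — no conflicts. The grammar is LR(0).

Answer: Yes, the grammar is LR(0)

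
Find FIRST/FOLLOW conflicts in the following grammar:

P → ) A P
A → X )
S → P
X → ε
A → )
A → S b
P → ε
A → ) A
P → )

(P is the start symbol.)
No FIRST/FOLLOW conflicts.

Nullable non-terminals: P, S, X.

P: nullable alternative(s) P → ε; FOLLOW(P) = { $, 'b' }
  P → ) A P: FIRST \ {ε} = { ')' } — disjoint from FOLLOW(P)
  P → ε: FIRST \ {ε} = { } — this is the only nullable alternative, skip
  P → ): FIRST \ {ε} = { ')' } — disjoint from FOLLOW(P)
S has a nullable alternative but only one production, so nothing to check.
X has a nullable alternative but only one production, so nothing to check.

A has no nullable alternative, so no FIRST/FOLLOW check is needed there.

No FIRST/FOLLOW conflicts found.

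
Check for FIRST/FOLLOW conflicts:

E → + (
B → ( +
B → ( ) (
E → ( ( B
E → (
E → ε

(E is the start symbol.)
No FIRST/FOLLOW conflicts.

A FIRST/FOLLOW conflict occurs when a non-terminal N has a nullable alternative N → β (β ⇒* ε) and another alternative N → α with FIRST(α) ∩ FOLLOW(N) ≠ ∅: on such a lookahead the parser cannot decide between expanding α and letting N vanish via β.

Nullable non-terminals: E.

E: nullable alternative(s) E → ε; FOLLOW(E) = { $ }
  E → + (: FIRST \ {ε} = { '+' } — disjoint from FOLLOW(E)
  E → ( ( B: FIRST \ {ε} = { '(' } — disjoint from FOLLOW(E)
  E → (: FIRST \ {ε} = { '(' } — disjoint from FOLLOW(E)
  E → ε: FIRST \ {ε} = { } — this is the only nullable alternative, skip

B has no nullable alternative, so no FIRST/FOLLOW check is needed there.

No FIRST/FOLLOW conflicts found.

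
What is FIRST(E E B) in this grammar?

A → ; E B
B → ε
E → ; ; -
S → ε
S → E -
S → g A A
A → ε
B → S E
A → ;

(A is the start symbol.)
{ ';' }

FIRST sets of the non-terminals involved (from the grammar, by fixed-point iteration):
  FIRST(E) = { ';' }

To compute FIRST(E E B), process the symbols left to right:
Symbol E is a non-terminal. Add FIRST(E) \ {ε} = { ';' }
E is not nullable (ε ∉ FIRST(E)), so stop here.
FIRST(E E B) = { ';' }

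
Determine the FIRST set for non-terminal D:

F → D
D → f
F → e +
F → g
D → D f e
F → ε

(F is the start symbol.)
{ 'f' }

To compute FIRST(D), examine every production with D on the left-hand side, reading each right-hand side left to right until a non-nullable symbol is reached.

From D → f:
  - f is a terminal: add 'f' and stop
From D → D f e:
  - D is the symbol being defined: contributes nothing new
    D is not nullable, so stop

Collecting: FIRST(D) = { 'f' }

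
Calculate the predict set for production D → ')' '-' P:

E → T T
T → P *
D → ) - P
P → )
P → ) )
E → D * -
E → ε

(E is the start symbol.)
PREDICT(D → ')' '-' P) = (FIRST(RHS) \ {ε}) ∪ (FOLLOW(D) if ε ∈ FIRST(RHS), i.e. RHS ⇒* ε)
FIRST(')' '-' P) = { ')' }
ε ∉ FIRST(')' '-' P), so FOLLOW(D) is not added.
PREDICT(D → ')' '-' P) = { ')' }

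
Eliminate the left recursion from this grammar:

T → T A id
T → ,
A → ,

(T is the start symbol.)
T is directly left-recursive. The standard transformation for
  A → A α₁ | ... | A α_m | β₁ | ... | β_n
is
  A  → β₁ A' | ... | β_n A'
  A' → α₁ A' | ... | α_m A' | ε

T → , becomes T → , T'
T → T A id becomes T' → A id T'
Add T' → ε

Productions for other non-terminals are unchanged:
  A → ,

Resulting grammar:
T → , T'
T' → A id T'
T' → ε
A → ,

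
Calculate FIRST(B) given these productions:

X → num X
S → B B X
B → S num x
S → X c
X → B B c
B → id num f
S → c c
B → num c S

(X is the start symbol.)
FIRST sets of the other non-terminals involved (by the same procedure, iterated to a fixed point):
  FIRST(S) = { 'c', 'id', 'num' }

From B → S num x:
  - S is a non-terminal: add FIRST(S) \ {ε} = { 'c', 'id', 'num' }
    S is not nullable, so stop
From B → id num f:
  - id is a terminal: add 'id' and stop
From B → num c S:
  - num is a terminal: add 'num' and stop

Collecting: FIRST(B) = { 'c', 'id', 'num' }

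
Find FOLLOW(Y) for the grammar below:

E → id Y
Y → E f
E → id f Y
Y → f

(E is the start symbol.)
To compute FOLLOW(Y), find every occurrence of Y on a right-hand side N → α Y β: add FIRST(β) \ {ε}, and if β is empty or nullable also add FOLLOW(N). Iterate to a fixed point.

In E → id Y: Y is at the end, add FOLLOW(E)
In E → id f Y: Y is at the end, add FOLLOW(E)

The FOLLOW sets referred to above (computed the same way, to a fixed point):
  FOLLOW(E) = { $, 'f' }

Taking the union: FOLLOW(Y) = { $, 'f' }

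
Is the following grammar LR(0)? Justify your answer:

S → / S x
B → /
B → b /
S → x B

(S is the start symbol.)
Yes, the grammar is LR(0)

Augment with S' → S and build the canonical LR(0) collection (I0 = CLOSURE({[S' → . S]}), then GOTO on every symbol after a dot until no new states appear). It has 10 states:
  I0: { [S → . / S x], [S → . x B], [S' → . S] }  — shift
  I1: { [S → . / S x], [S → . x B], [S → / . S x] }  — shift
  I2: { [S' → S .] }  — accept
  I3: { [B → . /], [B → . b /], [S → x . B] }  — shift
  I4: { [B → / .] }  — reduce
  I5: { [S → x B .] }  — reduce
  I6: { [B → b . /] }  — shift
  I7: { [B → b / .] }  — reduce
  I8: { [S → / S . x] }  — shift
  I9: { [S → / S x .] }  — reduce

Every state is either a pure shift/goto state or contains exactly one complete item and nothing to shift — no conflicts. The grammar is LR(0).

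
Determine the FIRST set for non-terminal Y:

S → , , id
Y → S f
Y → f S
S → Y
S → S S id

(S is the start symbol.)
To compute FIRST(Y), examine every production with Y on the left-hand side, reading each right-hand side left to right until a non-nullable symbol is reached.

FIRST sets of the other non-terminals involved (by the same procedure, iterated to a fixed point):
  FIRST(S) = { ',', 'f' }

From Y → S f:
  - S is a non-terminal: add FIRST(S) \ {ε} = { ',', 'f' }
    S is not nullable, so stop
From Y → f S:
  - f is a terminal: add 'f' and stop

Collecting: FIRST(Y) = { ',', 'f' }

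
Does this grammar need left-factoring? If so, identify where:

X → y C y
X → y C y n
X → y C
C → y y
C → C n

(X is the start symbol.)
Left-factoring is needed when two productions for the same non-terminal
share a common prefix on the right-hand side.

Productions for X:
  X → y C y
  X → y C y n
  X → y C
Productions for C:
  C → y y
  C → C n

Found common prefix 'y C' in productions for X

Answer: Yes, X has productions with common prefix 'y C'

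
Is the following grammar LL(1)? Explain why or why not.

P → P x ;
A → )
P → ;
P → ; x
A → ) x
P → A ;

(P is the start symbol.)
No. Predict set conflict for P: { ';' }

A grammar is LL(1) if for each non-terminal N with multiple productions, the predict sets of those productions are pairwise disjoint, where PREDICT(N → α) = (FIRST(α) \ {ε}) ∪ (FOLLOW(N) if α ⇒* ε).

Relevant sets:
  FIRST(P) = { ')', ';' }
  FIRST(A) = { ')' }

For P:
  PREDICT(P → P x ';') = { ')', ';' }
  PREDICT(P → ';') = { ';' }
  PREDICT(P → ';' x) = { ';' }
  PREDICT(P → A ';') = { ')' }
For A:
  PREDICT(A → ')') = { ')' }
  PREDICT(A → ')' x) = { ')' }

Conflict found: Predict set conflict for P: { ';' }
The grammar is NOT LL(1).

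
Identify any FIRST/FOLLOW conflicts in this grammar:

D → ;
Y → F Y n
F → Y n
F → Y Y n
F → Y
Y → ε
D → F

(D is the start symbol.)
Yes. Y → F Y n with FOLLOW(Y) on { 'n' }; F → Y n with FOLLOW(F) on { 'n' }; F → Y Y n with FOLLOW(F) on { 'n' }

A FIRST/FOLLOW conflict occurs when a non-terminal N has a nullable alternative N → β (β ⇒* ε) and another alternative N → α with FIRST(α) ∩ FOLLOW(N) ≠ ∅: on such a lookahead the parser cannot decide between expanding α and letting N vanish via β.

Nullable non-terminals: D, F, Y.
FIRST sets used below: FIRST(F) = { 'n', ε }, FIRST(Y) = { 'n', ε }

D: nullable alternative(s) D → F; FOLLOW(D) = { $ }
  D → ;: FIRST \ {ε} = { ';' } — disjoint from FOLLOW(D)
  D → F: FIRST \ {ε} = { 'n' } — this is the only nullable alternative, skip

F: nullable alternative(s) F → Y; FOLLOW(F) = { $, 'n' }
  F → Y n: FIRST \ {ε} = { 'n' } — overlaps FOLLOW(F) on { 'n' }: CONFLICT
  F → Y Y n: FIRST \ {ε} = { 'n' } — overlaps FOLLOW(F) on { 'n' }: CONFLICT
  F → Y: FIRST \ {ε} = { 'n' } — this is the only nullable alternative, skip

Y: nullable alternative(s) Y → ε; FOLLOW(Y) = { $, 'n' }
  Y → F Y n: FIRST \ {ε} = { 'n' } — overlaps FOLLOW(Y) on { 'n' }: CONFLICT
  Y → ε: FIRST \ {ε} = { } — this is the only nullable alternative, skip

So the grammar has 3 FIRST/FOLLOW conflicts (marked CONFLICT above).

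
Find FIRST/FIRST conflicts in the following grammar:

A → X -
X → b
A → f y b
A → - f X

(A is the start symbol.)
No FIRST/FIRST conflicts.

FIRST sets of the non-terminals at (or reachable through a nullable prefix from) the front of some alternative:
  FIRST(X) = { 'b' }

Productions for A:
  A → X -: FIRST = { 'b' }
  A → f y b: FIRST = { 'f' }
  A → - f X: FIRST = { '-' }
X has only one production, so no FIRST/FIRST conflict is possible there.

All alternatives of each non-terminal have pairwise disjoint FIRST sets.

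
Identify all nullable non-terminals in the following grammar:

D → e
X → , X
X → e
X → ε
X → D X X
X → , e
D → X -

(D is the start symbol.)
{ 'X' }

A non-terminal is nullable if it can derive ε (the empty string): either it has an ε-production, or it has a production whose right-hand side consists entirely of nullable non-terminals.

ε-productions: X → ε
So X is immediately nullable.
No further non-terminal can be added: every production for the remaining non-terminals contains a terminal or a non-nullable non-terminal.
Nullable = { 'X' }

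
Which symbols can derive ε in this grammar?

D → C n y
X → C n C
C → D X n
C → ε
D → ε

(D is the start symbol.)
{ 'C', 'D' }

A non-terminal is nullable if it can derive ε (the empty string): either it has an ε-production, or it has a production whose right-hand side consists entirely of nullable non-terminals.

ε-productions: C → ε, D → ε
So C, D are immediately nullable.
No further non-terminal can be added: every production for the remaining non-terminals contains a terminal or a non-nullable non-terminal.
Nullable = { 'C', 'D' }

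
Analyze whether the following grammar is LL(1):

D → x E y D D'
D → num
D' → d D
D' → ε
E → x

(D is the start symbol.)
No. Predict set conflict for D': { 'd' }

A grammar is LL(1) if for each non-terminal N with multiple productions, the predict sets of those productions are pairwise disjoint, where PREDICT(N → α) = (FIRST(α) \ {ε}) ∪ (FOLLOW(N) if α ⇒* ε).

Relevant sets:
  FOLLOW(D') = { $, 'd' }

For D:
  PREDICT(D → x E y D D') = { 'x' }
  PREDICT(D → num) = { 'num' }
For D':
  PREDICT(D' → d D) = { 'd' }
  PREDICT(D' → ε) = { $, 'd' }
E has a single production, so nothing to check there.

Conflict found: Predict set conflict for D': { 'd' }
The grammar is NOT LL(1).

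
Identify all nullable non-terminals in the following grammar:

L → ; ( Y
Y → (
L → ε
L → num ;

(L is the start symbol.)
A non-terminal is nullable if it can derive ε (the empty string): either it has an ε-production, or it has a production whose right-hand side consists entirely of nullable non-terminals.

ε-productions: L → ε
So L is immediately nullable.
No further non-terminal can be added: every production for the remaining non-terminals contains a terminal or a non-nullable non-terminal.
Nullable = { 'L' }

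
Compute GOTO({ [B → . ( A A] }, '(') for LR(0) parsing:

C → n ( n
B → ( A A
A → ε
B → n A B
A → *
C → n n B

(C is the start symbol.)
GOTO(I, '(') = CLOSURE({ [A → αX.β] : [A → α.Xβ] ∈ I, X = '(' })

Items with dot before '(', with the dot advanced:
  [B → . ( A A] → [B → ( . A A]
Closure of the advanced items:
  [B → ( . A A] has the dot before A: add [A → .], [A → . *]

GOTO = { [A → . *], [A → .], [B → ( . A A] }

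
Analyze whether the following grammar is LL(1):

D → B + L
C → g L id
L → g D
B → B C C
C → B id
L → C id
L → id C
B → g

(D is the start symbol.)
No. Predict set conflict for C: { 'g' }

A grammar is LL(1) if for each non-terminal N with multiple productions, the predict sets of those productions are pairwise disjoint, where PREDICT(N → α) = (FIRST(α) \ {ε}) ∪ (FOLLOW(N) if α ⇒* ε).

Relevant sets:
  FIRST(B) = { 'g' }
  FIRST(C) = { 'g' }

For C:
  PREDICT(C → g L id) = { 'g' }
  PREDICT(C → B id) = { 'g' }
For L:
  PREDICT(L → g D) = { 'g' }
  PREDICT(L → C id) = { 'g' }
  PREDICT(L → id C) = { 'id' }
For B:
  PREDICT(B → B C C) = { 'g' }
  PREDICT(B → g) = { 'g' }
D has a single production, so nothing to check there.

Conflict found: Predict set conflict for C: { 'g' }
The grammar is NOT LL(1).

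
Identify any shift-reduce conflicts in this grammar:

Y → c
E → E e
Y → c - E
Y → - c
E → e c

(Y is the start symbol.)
Augment with Y' → Y and build the canonical LR(0) collection (I0 = CLOSURE({[Y' → . Y]}), then GOTO on every symbol after a dot until no new states appear). It has 10 states:
  I0: { [Y → . - c], [Y → . c - E], [Y → . c], [Y' → . Y] }  — shift
  I1: { [Y → - . c] }  — shift
  I2: { [Y' → Y .] }  — accept
  I3: { [Y → c . - E], [Y → c .] }  — shift, reduce
  I4: { [E → . E e], [E → . e c], [Y → c - . E] }  — shift
  I5: { [E → E . e], [Y → c - E .] }  — shift, reduce
  I6: { [E → e . c] }  — shift
  I7: { [E → e c .] }  — reduce
  I8: { [E → E e .] }  — reduce
  I9: { [Y → - c .] }  — reduce

I3 contains reduce item [Y → c .] and shift item [Y → c . - E] — shift-reduce conflict.
I5 contains reduce item [Y → c - E .] and shift item [E → E . e] — shift-reduce conflict.

Answer: Yes — I3: [Y → c .] vs [Y → c . - E]; I5: [Y → c - E .] vs [E → E . e]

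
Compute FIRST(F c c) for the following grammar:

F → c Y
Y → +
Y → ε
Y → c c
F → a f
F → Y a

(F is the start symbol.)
{ '+', 'a', 'c' }

FIRST sets of the non-terminals involved (from the grammar, by fixed-point iteration):
  FIRST(F) = { '+', 'a', 'c' }

To compute FIRST(F c c), process the symbols left to right:
Symbol F is a non-terminal. Add FIRST(F) \ {ε} = { '+', 'a', 'c' }
F is not nullable (ε ∉ FIRST(F)), so stop here.
FIRST(F c c) = { '+', 'a', 'c' }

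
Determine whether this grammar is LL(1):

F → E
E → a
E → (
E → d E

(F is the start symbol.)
For E:
  PREDICT(E → a) = { 'a' }
  PREDICT(E → '(') = { '(' }
  PREDICT(E → d E) = { 'd' }
F has a single production, so nothing to check there.

All predict sets are disjoint. The grammar IS LL(1).

Answer: Yes, the grammar is LL(1).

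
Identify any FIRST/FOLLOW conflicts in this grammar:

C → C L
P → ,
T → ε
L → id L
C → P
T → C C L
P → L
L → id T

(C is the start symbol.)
Nullable non-terminals: T.
FIRST sets used below: FIRST(C) = { ',', 'id' }

T: nullable alternative(s) T → ε; FOLLOW(T) = { $, ',', 'id' }
  T → ε: FIRST \ {ε} = { } — this is the only nullable alternative, skip
  T → C C L: FIRST \ {ε} = { ',', 'id' } — overlaps FOLLOW(T) on { ',', 'id' }: CONFLICT

C, L, P have no nullable alternative, so no FIRST/FOLLOW check is needed there.

So the grammar has 1 FIRST/FOLLOW conflict (marked CONFLICT above).

Answer: Yes. T → C C L with FOLLOW(T) on { ',', 'id' }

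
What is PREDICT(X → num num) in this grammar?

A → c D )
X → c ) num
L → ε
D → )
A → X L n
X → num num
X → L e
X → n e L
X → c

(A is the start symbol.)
{ 'num' }

PREDICT(X → num num) = (FIRST(RHS) \ {ε}) ∪ (FOLLOW(X) if ε ∈ FIRST(RHS), i.e. RHS ⇒* ε)
FIRST(num num) = { 'num' }
ε ∉ FIRST(num num), so FOLLOW(X) is not added.
PREDICT(X → num num) = { 'num' }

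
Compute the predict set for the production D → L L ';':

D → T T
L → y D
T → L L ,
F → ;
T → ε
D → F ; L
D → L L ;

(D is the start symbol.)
PREDICT(D → L L ';') = (FIRST(RHS) \ {ε}) ∪ (FOLLOW(D) if ε ∈ FIRST(RHS), i.e. RHS ⇒* ε)
FIRST(L) = { 'y' }
FIRST(L L ';') = { 'y' }
ε ∉ FIRST(L L ';'), so FOLLOW(D) is not added.
PREDICT(D → L L ';') = { 'y' }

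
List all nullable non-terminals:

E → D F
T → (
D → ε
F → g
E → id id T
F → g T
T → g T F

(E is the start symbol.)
{ 'D' }

A non-terminal is nullable if it can derive ε (the empty string): either it has an ε-production, or it has a production whose right-hand side consists entirely of nullable non-terminals.

ε-productions: D → ε
So D is immediately nullable.
No further non-terminal can be added: every production for the remaining non-terminals contains a terminal or a non-nullable non-terminal.
Nullable = { 'D' }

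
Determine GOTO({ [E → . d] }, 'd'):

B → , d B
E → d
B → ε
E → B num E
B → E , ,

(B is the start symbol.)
{ [E → d .] }

GOTO(I, 'd') = CLOSURE({ [A → αX.β] : [A → α.Xβ] ∈ I, X = 'd' })

Items with dot before 'd', with the dot advanced:
  [E → . d] → [E → d .]
Closure adds nothing (no advanced item has the dot before a non-terminal).

GOTO = { [E → d .] }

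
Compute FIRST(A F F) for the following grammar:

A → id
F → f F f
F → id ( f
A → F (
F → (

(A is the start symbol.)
{ '(', 'f', 'id' }

FIRST sets of the non-terminals involved (from the grammar, by fixed-point iteration):
  FIRST(A) = { '(', 'f', 'id' }

To compute FIRST(A F F), process the symbols left to right:
Symbol A is a non-terminal. Add FIRST(A) \ {ε} = { '(', 'f', 'id' }
A is not nullable (ε ∉ FIRST(A)), so stop here.
FIRST(A F F) = { '(', 'f', 'id' }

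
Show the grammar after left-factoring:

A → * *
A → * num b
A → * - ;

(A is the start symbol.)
Left-factoring transforms A → αβ₁ | αβ₂ into A → αA' and A' → β₁ | β₂
(α is the longest common prefix among the alternatives). Repeat until
no nonterminal has two alternatives with a common prefix.

Round 1: A has alternatives sharing prefix '*'. Introduce A': A → * A'
  Add: A' → *
  Add: A' → num b
  Add: A' → - ;

No remaining common prefixes — done.

Resulting grammar:
A → * A'
A' → *
A' → num b
A' → - ;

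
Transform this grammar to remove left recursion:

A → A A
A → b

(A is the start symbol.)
A → b A'
A' → A A'
A' → ε

A is directly left-recursive. The standard transformation for
  A → A α₁ | ... | A α_m | β₁ | ... | β_n
is
  A  → β₁ A' | ... | β_n A'
  A' → α₁ A' | ... | α_m A' | ε

A → b becomes A → b A'
A → A A becomes A' → A A'
Add A' → ε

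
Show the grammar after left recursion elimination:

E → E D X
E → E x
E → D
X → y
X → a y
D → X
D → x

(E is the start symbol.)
E is directly left-recursive. The standard transformation for
  A → A α₁ | ... | A α_m | β₁ | ... | β_n
is
  A  → β₁ A' | ... | β_n A'
  A' → α₁ A' | ... | α_m A' | ε

E → D becomes E → D E'
E → E D X becomes E' → D X E'
E → E x becomes E' → x E'
Add E' → ε

Productions for other non-terminals are unchanged:
  X → y
  X → a y
  D → X
  D → x

Resulting grammar:
E → D E'
E' → D X E'
E' → x E'
E' → ε
X → y
X → a y
D → X
D → x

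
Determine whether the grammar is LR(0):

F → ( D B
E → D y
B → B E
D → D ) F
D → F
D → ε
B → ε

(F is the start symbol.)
No. Shift-reduce conflict between [D → .] and [F → . ( D B]

A grammar is LR(0) if no state in the canonical LR(0) collection has:
  - both a shift item (dot before a terminal) and a complete item (shift-reduce conflict), or
  - two or more complete items (reduce-reduce conflict; the accept item [F' → F .] counts as a complete item here).

Augment with F' → F and build the canonical LR(0) collection (I0 = CLOSURE({[F' → . F]}), then GOTO on every symbol after a dot until no new states appear). It has 11 states:
  I0: { [F → . ( D B], [F' → . F] }  — shift
  I1: { [D → . D ) F], [D → . F], [D → .], [F → ( . D B], [F → . ( D B] }  — shift, reduce
  I2: { [F' → F .] }  — accept
  I3: { [B → . B E], [B → .], [D → D . ) F], [F → ( D . B] }  — shift, reduce
  I4: { [D → F .] }  — reduce
  I5: { [D → D ) . F], [F → . ( D B] }  — shift
  I6: { [B → B . E], [D → . D ) F], [D → . F], [D → .], [E → . D y], [F → ( D B .], [F → . ( D B] }  — shift, 2 reduces
  I7: { [D → D . ) F], [E → D . y] }  — shift
  I8: { [B → B E .] }  — reduce
  I9: { [E → D y .] }  — reduce
  I10: { [D → D ) F .] }  — reduce

Conflict in state I1:
  Shift-reduce conflict between [D → .] and [F → . ( D B]
So the grammar is NOT LR(0).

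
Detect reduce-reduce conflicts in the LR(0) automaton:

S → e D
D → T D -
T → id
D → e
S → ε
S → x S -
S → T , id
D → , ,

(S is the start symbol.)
No reduce-reduce conflicts

Augment with S' → S and build the canonical LR(0) collection (I0 = CLOSURE({[S' → . S]}), then GOTO on every symbol after a dot until no new states appear). It has 17 states:
  I0: { [S → . T , id], [S → . e D], [S → . x S -], [S → .], [S' → . S], [T → . id] }  — shift, reduce
  I1: { [S' → S .] }  — accept
  I2: { [S → T . , id] }  — shift
  I3: { [D → . , ,], [D → . T D -], [D → . e], [S → e . D], [T → . id] }  — shift
  I4: { [T → id .] }  — reduce
  I5: { [S → . T , id], [S → . e D], [S → . x S -], [S → .], [S → x . S -], [T → . id] }  — shift, reduce
  I6: { [S → x S . -] }  — shift
  I7: { [S → x S - .] }  — reduce
  I8: { [D → , . ,] }  — shift
  I9: { [S → e D .] }  — reduce
  I10: { [D → . , ,], [D → . T D -], [D → . e], [D → T . D -], [T → . id] }  — shift
  I11: { [D → e .] }  — reduce
  I12: { [D → T D . -] }  — shift
  I13: { [D → T D - .] }  — reduce
  I14: { [D → , , .] }  — reduce
  I15: { [S → T , . id] }  — shift
  I16: { [S → T , id .] }  — reduce

No state contains more than one complete item.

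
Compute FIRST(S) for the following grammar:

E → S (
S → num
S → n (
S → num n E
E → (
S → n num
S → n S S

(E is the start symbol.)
To compute FIRST(S), examine every production with S on the left-hand side, reading each right-hand side left to right until a non-nullable symbol is reached.

From S → num:
  - num is a terminal: add 'num' and stop
From S → n (:
  - n is a terminal: add 'n' and stop
From S → num n E:
  - num is a terminal: add 'num' and stop
From S → n num:
  - n is a terminal: add 'n' and stop
From S → n S S:
  - n is a terminal: add 'n' and stop

Collecting: FIRST(S) = { 'n', 'num' }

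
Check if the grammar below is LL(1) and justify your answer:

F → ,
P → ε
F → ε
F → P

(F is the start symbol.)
Relevant sets:
  FIRST(P) = { ε }
  FOLLOW(F) = { $ }

For F:
  PREDICT(F → ',') = { ',' }
  PREDICT(F → ε) = { $ }
  PREDICT(F → P) = { $ }
P has a single production, so nothing to check there.

Conflict found: Predict set conflict for F: { $ }
The grammar is NOT LL(1).

Answer: No. Predict set conflict for F: { $ }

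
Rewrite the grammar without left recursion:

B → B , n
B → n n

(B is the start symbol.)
B → n n B'
B' → , n B'
B' → ε

B is directly left-recursive. The standard transformation for
  A → A α₁ | ... | A α_m | β₁ | ... | β_n
is
  A  → β₁ A' | ... | β_n A'
  A' → α₁ A' | ... | α_m A' | ε

B → n n becomes B → n n B'
B → B , n becomes B' → , n B'
Add B' → ε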